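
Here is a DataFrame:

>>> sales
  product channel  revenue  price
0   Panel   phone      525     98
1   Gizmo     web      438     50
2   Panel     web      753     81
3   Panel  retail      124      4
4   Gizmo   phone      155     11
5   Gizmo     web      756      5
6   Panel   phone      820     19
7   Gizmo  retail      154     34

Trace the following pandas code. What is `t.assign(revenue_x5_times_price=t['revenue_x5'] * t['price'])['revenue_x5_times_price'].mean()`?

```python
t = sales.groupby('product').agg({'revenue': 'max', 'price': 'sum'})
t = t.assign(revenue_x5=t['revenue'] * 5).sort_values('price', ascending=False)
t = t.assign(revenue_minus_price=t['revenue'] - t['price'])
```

group by product: max(revenue), sum(price):
         revenue  price
product                
Gizmo        756    100
Panel        820    202
add column revenue_x5 = t['revenue'] * 5:
         revenue  price  revenue_x5
product                            
Gizmo        756    100        3780
Panel        820    202        4100
sort by price descending:
         revenue  price  revenue_x5
product                            
Panel        820    202        4100
Gizmo        756    100        3780
add column revenue_minus_price = t['revenue'] - t['price']:
         revenue  price  revenue_x5  revenue_minus_price
product                                                 
Panel        820    202        4100                  618
Gizmo        756    100        3780                  656
add column revenue_x5_times_price = t['revenue_x5'] * t['price']:
         revenue  price  revenue_x5  revenue_minus_price  revenue_x5_times_price
product                                                                         
Panel        820    202        4100                  618                  828200
Gizmo        756    100        3780                  656                  378000
The mean of column 'revenue_x5_times_price' is 603100.0.

603100.0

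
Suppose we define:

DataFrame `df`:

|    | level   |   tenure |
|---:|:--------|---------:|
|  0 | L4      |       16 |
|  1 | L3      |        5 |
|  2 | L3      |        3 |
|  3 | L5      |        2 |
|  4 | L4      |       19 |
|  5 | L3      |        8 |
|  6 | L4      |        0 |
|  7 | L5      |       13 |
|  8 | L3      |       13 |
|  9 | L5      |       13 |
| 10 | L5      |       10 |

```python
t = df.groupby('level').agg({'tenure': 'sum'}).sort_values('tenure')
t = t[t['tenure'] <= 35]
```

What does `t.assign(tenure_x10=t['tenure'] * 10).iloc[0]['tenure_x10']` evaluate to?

290

group by level, sum of tenure:
       tenure
level        
L3         29
L4         35
L5         38
sort by tenure:
       tenure
level        
L3         29
L4         35
L5         38
filter rows where tenure <= 35:
       tenure
level        
L3         29
L4         35
add column tenure_x10 = t['tenure'] * 10:
       tenure  tenure_x10
level                    
L3         29         290
L4         35         350
Finally, value at position 0, column 'tenure_x10' = 290.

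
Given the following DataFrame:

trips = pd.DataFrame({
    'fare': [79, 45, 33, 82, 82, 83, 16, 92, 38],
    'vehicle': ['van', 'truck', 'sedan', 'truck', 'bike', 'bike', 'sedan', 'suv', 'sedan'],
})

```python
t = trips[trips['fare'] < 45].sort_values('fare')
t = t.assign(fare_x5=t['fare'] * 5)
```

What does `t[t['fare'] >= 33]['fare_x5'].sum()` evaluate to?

filter rows where fare < 45:
   fare vehicle
2    33   sedan
6    16   sedan
8    38   sedan
sort by fare:
   fare vehicle
6    16   sedan
2    33   sedan
8    38   sedan
add column fare_x5 = t['fare'] * 5:
   fare vehicle  fare_x5
6    16   sedan       80
2    33   sedan      165
8    38   sedan      190
filter rows where fare >= 33:
   fare vehicle  fare_x5
2    33   sedan      165
8    38   sedan      190
sum of column 'fare_x5' → 355

355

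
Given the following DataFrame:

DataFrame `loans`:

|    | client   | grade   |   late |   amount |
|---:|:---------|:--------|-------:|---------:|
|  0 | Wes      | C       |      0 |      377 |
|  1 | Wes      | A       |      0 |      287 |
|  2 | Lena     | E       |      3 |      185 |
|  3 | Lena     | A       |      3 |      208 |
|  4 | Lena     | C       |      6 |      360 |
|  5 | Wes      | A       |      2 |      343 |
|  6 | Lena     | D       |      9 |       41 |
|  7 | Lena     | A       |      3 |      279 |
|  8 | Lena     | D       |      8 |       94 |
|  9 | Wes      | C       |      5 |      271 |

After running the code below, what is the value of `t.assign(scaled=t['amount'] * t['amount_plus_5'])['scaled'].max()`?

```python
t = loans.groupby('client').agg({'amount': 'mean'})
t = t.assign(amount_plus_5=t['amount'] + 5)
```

103677.75

group by client, mean of amount:
        amount
client        
Lena     194.5
Wes      319.5
add column amount_plus_5 = t['amount'] + 5:
        amount  amount_plus_5
client                       
Lena     194.5          199.5
Wes      319.5          324.5
add column scaled = t['amount'] * t['amount_plus_5']:
        amount  amount_plus_5     scaled
client                                  
Lena     194.5          199.5   38802.75
Wes      319.5          324.5  103677.75
Hence 103677.75.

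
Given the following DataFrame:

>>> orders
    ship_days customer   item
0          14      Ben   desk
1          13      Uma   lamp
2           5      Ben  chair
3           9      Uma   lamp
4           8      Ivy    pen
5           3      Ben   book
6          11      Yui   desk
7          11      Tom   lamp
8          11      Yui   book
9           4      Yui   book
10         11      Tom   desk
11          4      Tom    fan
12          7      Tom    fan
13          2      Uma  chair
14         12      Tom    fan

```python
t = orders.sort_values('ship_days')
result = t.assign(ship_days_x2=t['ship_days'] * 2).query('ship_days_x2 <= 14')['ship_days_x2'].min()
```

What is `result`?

sort by ship_days:
    ship_days customer   item
13          2      Uma  chair
5           3      Ben   book
9           4      Yui   book
11          4      Tom    fan
2           5      Ben  chair
12          7      Tom    fan
4           8      Ivy    pen
3           9      Uma   lamp
6          11      Yui   desk
7          11      Tom   lamp
8          11      Yui   book
10         11      Tom   desk
14         12      Tom    fan
1          13      Uma   lamp
0          14      Ben   desk
add column ship_days_x2 = t['ship_days'] * 2:
    ship_days customer   item  ship_days_x2
13          2      Uma  chair             4
5           3      Ben   book             6
9           4      Yui   book             8
11          4      Tom    fan             8
2           5      Ben  chair            10
12          7      Tom    fan            14
4           8      Ivy    pen            16
3           9      Uma   lamp            18
6          11      Yui   desk            22
7          11      Tom   lamp            22
8          11      Yui   book            22
10         11      Tom   desk            22
14         12      Tom    fan            24
1          13      Uma   lamp            26
0          14      Ben   desk            28
filter rows where ship_days_x2 <= 14:
    ship_days customer   item  ship_days_x2
13          2      Uma  chair             4
5           3      Ben   book             6
9           4      Yui   book             8
11          4      Tom    fan             8
2           5      Ben  chair            10
12          7      Tom    fan            14
So min() = 4.

4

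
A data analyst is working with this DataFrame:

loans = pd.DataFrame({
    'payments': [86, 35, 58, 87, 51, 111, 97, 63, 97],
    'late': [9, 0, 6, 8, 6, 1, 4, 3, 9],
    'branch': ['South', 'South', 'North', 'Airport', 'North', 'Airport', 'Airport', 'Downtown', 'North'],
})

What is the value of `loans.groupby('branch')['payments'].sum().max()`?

295

group by branch, sum of payments:
branch
Airport     295
Downtown     63
North       206
South       121
Name: payments, dtype: int64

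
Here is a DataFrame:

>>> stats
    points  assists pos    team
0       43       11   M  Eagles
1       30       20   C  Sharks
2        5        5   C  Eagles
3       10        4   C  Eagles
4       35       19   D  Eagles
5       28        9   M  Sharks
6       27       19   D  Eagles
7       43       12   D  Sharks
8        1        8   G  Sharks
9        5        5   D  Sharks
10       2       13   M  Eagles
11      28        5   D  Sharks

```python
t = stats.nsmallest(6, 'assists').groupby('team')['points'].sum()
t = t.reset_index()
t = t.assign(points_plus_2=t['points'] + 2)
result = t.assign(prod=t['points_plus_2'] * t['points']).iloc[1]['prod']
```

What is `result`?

take 6 rows with smallest assists:
    points  assists pos    team
3       10        4   C  Eagles
2        5        5   C  Eagles
9        5        5   D  Sharks
11      28        5   D  Sharks
8        1        8   G  Sharks
5       28        9   M  Sharks
group by team, sum of points:
team
Eagles    15
Sharks    62
Name: points, dtype: int64
reset_index():
     team  points
0  Eagles      15
1  Sharks      62
add column points_plus_2 = t['points'] + 2:
     team  points  points_plus_2
0  Eagles      15             17
1  Sharks      62             64
add column prod = t['points_plus_2'] * t['points']:
     team  points  points_plus_2  prod
0  Eagles      15             17   255
1  Sharks      62             64  3968
Reading off the value at position 1, column 'prod', we get 3968.

3968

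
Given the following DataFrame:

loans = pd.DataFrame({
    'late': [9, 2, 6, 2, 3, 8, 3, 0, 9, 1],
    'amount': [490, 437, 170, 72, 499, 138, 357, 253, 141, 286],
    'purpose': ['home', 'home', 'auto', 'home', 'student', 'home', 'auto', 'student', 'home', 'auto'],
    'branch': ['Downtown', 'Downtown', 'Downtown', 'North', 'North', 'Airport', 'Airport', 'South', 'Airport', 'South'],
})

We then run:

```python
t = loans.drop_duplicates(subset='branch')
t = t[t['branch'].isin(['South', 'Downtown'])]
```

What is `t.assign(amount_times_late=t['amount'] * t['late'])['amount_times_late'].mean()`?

2205.0

drop duplicate branch (keep=first):
   late  amount  purpose    branch
0     9     490     home  Downtown
3     2      72     home     North
5     8     138     home   Airport
7     0     253  student     South
filter rows where branch in ['South', 'Downtown']:
   late  amount  purpose    branch
0     9     490     home  Downtown
7     0     253  student     South
add column amount_times_late = t['amount'] * t['late']:
   late  amount  purpose    branch  amount_times_late
0     9     490     home  Downtown               4410
7     0     253  student     South                  0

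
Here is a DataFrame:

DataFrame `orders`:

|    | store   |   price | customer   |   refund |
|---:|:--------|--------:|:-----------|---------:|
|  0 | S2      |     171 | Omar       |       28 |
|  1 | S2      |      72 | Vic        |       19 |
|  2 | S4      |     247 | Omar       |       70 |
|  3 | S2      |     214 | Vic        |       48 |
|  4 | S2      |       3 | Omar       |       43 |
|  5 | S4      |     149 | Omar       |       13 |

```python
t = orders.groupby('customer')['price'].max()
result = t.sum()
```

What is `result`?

group by customer, max of price:
customer
Omar    247
Vic     214
Name: price, dtype: int64
Taking the sum of the resulting series gives 461.

461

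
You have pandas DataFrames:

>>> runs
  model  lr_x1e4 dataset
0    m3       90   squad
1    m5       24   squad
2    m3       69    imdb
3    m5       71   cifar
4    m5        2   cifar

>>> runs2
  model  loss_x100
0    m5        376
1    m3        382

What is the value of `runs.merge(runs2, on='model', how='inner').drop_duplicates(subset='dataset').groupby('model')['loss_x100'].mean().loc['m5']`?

376.0

merge on 'model' (how='inner') → 5 rows:
  model  lr_x1e4 dataset  loss_x100
0    m3       90   squad        382
1    m5       24   squad        376
2    m3       69    imdb        382
3    m5       71   cifar        376
4    m5        2   cifar        376
drop duplicate dataset (keep=first):
  model  lr_x1e4 dataset  loss_x100
0    m3       90   squad        382
2    m3       69    imdb        382
3    m5       71   cifar        376
group by model, mean of loss_x100:
model
m3    382.0
m5    376.0
Name: loss_x100, dtype: float64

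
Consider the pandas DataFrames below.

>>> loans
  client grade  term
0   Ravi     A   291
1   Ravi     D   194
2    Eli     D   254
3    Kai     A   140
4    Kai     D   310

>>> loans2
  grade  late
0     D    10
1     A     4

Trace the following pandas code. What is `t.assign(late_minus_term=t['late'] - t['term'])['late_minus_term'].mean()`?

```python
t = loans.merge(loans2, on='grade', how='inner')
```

-230.2

merge on 'grade' (how='inner') → 5 rows:
  client grade  term  late
0   Ravi     A   291     4
1   Ravi     D   194    10
2    Eli     D   254    10
3    Kai     A   140     4
4    Kai     D   310    10
add column late_minus_term = t['late'] - t['term']:
  client grade  term  late  late_minus_term
0   Ravi     A   291     4             -287
1   Ravi     D   194    10             -184
2    Eli     D   254    10             -244
3    Kai     A   140     4             -136
4    Kai     D   310    10             -300
Hence -230.2.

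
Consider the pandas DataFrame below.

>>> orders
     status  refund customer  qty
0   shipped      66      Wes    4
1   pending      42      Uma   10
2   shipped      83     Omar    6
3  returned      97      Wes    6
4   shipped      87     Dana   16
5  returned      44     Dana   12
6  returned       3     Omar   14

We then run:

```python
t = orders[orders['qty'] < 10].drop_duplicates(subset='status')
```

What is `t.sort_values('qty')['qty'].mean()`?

5.0

filter rows where qty < 10:
     status  refund customer  qty
0   shipped      66      Wes    4
2   shipped      83     Omar    6
3  returned      97      Wes    6
drop duplicate status (keep=first):
     status  refund customer  qty
0   shipped      66      Wes    4
3  returned      97      Wes    6
sort by qty:
     status  refund customer  qty
0   shipped      66      Wes    4
3  returned      97      Wes    6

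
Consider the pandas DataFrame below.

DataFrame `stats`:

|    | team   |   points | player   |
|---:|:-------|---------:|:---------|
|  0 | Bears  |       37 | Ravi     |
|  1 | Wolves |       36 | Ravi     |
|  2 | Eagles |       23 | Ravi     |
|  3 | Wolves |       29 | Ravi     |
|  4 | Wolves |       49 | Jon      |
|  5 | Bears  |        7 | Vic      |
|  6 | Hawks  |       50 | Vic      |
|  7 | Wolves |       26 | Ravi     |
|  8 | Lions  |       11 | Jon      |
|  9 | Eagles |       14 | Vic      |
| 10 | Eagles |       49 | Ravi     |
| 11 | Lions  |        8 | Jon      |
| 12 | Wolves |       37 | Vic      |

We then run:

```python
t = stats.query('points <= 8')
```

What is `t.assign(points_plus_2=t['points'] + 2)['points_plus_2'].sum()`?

19

filter rows where points <= 8:
     team  points player
5   Bears       7    Vic
11  Lions       8    Jon
add column points_plus_2 = t['points'] + 2:
     team  points player  points_plus_2
5   Bears       7    Vic              9
11  Lions       8    Jon             10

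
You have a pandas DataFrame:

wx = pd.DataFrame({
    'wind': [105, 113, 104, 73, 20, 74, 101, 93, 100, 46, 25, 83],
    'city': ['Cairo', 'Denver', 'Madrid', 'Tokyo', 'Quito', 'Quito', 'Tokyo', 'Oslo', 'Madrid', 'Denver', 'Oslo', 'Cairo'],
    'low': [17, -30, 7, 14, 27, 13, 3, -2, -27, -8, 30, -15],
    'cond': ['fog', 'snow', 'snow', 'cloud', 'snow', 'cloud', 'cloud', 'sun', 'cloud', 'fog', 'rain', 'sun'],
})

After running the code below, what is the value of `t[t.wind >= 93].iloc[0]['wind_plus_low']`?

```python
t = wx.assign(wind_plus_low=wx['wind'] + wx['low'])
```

add column wind_plus_low = wx['wind'] + wx['low']:
    wind    city  low   cond  wind_plus_low
0    105   Cairo   17    fog            122
1    113  Denver  -30   snow             83
2    104  Madrid    7   snow            111
3     73   Tokyo   14  cloud             87
4     20   Quito   27   snow             47
5     74   Quito   13  cloud             87
6    101   Tokyo    3  cloud            104
7     93    Oslo   -2    sun             91
8    100  Madrid  -27  cloud             73
9     46  Denver   -8    fog             38
10    25    Oslo   30   rain             55
11    83   Cairo  -15    sun             68
filter rows where wind >= 93:
   wind    city  low   cond  wind_plus_low
0   105   Cairo   17    fog            122
1   113  Denver  -30   snow             83
2   104  Madrid    7   snow            111
6   101   Tokyo    3  cloud            104
7    93    Oslo   -2    sun             91
8   100  Madrid  -27  cloud             73

122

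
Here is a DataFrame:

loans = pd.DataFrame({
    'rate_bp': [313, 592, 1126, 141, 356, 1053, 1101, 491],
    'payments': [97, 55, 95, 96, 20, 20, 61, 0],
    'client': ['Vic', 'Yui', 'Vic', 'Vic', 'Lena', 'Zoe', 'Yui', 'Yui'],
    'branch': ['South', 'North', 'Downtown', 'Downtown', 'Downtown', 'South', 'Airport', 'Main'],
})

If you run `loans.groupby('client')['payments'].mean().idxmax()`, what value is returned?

group by client, mean of payments:
client
Lena    20.000000
Vic     96.000000
Yui     38.666667
Zoe     20.000000
Name: payments, dtype: float64
Hence Vic.

Vic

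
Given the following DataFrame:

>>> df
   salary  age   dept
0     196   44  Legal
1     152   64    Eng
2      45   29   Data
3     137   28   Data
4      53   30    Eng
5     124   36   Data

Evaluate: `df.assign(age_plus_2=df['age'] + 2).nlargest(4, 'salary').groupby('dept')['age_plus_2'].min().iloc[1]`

add column age_plus_2 = df['age'] + 2:
   salary  age   dept  age_plus_2
0     196   44  Legal          46
1     152   64    Eng          66
2      45   29   Data          31
3     137   28   Data          30
4      53   30    Eng          32
5     124   36   Data          38
take 4 rows with largest salary:
   salary  age   dept  age_plus_2
0     196   44  Legal          46
1     152   64    Eng          66
3     137   28   Data          30
5     124   36   Data          38
group by dept, min of age_plus_2:
dept
Data     30
Eng      66
Legal    46
Name: age_plus_2, dtype: int64

66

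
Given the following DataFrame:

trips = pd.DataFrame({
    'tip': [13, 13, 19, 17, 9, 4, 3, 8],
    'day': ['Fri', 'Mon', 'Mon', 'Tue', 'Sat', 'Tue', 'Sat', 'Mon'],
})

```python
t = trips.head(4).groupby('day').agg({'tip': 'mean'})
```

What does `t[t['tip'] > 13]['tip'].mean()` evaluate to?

take first 4 rows:
   tip  day
0   13  Fri
1   13  Mon
2   19  Mon
3   17  Tue
group by day, mean of tip:
      tip
day      
Fri  13.0
Mon  16.0
Tue  17.0
filter rows where tip > 13:
      tip
day      
Mon  16.0
Tue  17.0

16.5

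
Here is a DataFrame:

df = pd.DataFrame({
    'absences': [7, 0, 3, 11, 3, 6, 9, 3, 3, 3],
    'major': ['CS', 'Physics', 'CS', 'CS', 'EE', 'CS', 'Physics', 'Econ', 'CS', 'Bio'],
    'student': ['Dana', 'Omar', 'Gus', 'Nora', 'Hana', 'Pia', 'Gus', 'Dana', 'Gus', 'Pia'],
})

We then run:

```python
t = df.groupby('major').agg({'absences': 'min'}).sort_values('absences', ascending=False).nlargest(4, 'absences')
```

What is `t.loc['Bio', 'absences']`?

group by major, min of absences:
         absences
major            
Bio             3
CS              3
EE              3
Econ            3
Physics         0
sort by absences descending:
         absences
major            
Bio             3
CS              3
EE              3
Econ            3
Physics         0
take 4 rows with largest absences:
       absences
major          
Bio           3
CS            3
EE            3
Econ          3
value at row 'Bio', column 'absences' → 3

3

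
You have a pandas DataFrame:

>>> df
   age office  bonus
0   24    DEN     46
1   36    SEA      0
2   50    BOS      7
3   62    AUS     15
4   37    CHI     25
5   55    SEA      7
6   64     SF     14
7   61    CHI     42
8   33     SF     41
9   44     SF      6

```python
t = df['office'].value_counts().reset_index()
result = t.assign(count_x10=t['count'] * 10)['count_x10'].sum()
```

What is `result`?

100

value_counts of office:
office
SF     3
SEA    2
CHI    2
DEN    1
BOS    1
AUS    1
Name: count, dtype: int64
reset_index():
  office  count
0     SF      3
1    SEA      2
2    CHI      2
3    DEN      1
4    BOS      1
5    AUS      1
add column count_x10 = t['count'] * 10:
  office  count  count_x10
0     SF      3         30
1    SEA      2         20
2    CHI      2         20
3    DEN      1         10
4    BOS      1         10
5    AUS      1         10
The sum of column 'count_x10' is 100.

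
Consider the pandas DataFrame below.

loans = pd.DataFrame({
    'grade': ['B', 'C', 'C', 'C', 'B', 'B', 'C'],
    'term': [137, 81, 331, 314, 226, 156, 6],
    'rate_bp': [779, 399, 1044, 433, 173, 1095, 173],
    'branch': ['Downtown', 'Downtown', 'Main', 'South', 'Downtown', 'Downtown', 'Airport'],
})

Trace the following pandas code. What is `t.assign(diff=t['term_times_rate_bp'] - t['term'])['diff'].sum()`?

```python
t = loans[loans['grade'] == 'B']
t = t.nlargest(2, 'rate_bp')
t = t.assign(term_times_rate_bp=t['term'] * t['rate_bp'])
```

277250

filter rows where grade == 'B':
  grade  term  rate_bp    branch
0     B   137      779  Downtown
4     B   226      173  Downtown
5     B   156     1095  Downtown
take 2 rows with largest rate_bp:
  grade  term  rate_bp    branch
5     B   156     1095  Downtown
0     B   137      779  Downtown
add column term_times_rate_bp = t['term'] * t['rate_bp']:
  grade  term  rate_bp    branch  term_times_rate_bp
5     B   156     1095  Downtown              170820
0     B   137      779  Downtown              106723
add column diff = t['term_times_rate_bp'] - t['term']:
  grade  term  rate_bp    branch  term_times_rate_bp    diff
5     B   156     1095  Downtown              170820  170664
0     B   137      779  Downtown              106723  106586
Taking the sum of column 'diff' gives 277250.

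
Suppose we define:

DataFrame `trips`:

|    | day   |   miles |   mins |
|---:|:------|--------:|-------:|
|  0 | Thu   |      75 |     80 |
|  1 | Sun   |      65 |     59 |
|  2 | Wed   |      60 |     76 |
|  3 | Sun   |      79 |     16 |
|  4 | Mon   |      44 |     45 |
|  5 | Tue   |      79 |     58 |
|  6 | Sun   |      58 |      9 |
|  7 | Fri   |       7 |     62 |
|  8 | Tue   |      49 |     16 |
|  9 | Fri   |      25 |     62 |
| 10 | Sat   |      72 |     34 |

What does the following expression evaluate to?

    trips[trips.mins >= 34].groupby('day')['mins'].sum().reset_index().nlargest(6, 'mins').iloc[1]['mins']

filter rows where mins >= 34:
    day  miles  mins
0   Thu     75    80
1   Sun     65    59
2   Wed     60    76
4   Mon     44    45
5   Tue     79    58
7   Fri      7    62
9   Fri     25    62
10  Sat     72    34
group by day, sum of mins:
day
Fri    124
Mon     45
Sat     34
Sun     59
Thu     80
Tue     58
Wed     76
Name: mins, dtype: int64
reset_index():
   day  mins
0  Fri   124
1  Mon    45
2  Sat    34
3  Sun    59
4  Thu    80
5  Tue    58
6  Wed    76
take 6 rows with largest mins:
   day  mins
0  Fri   124
4  Thu    80
6  Wed    76
3  Sun    59
5  Tue    58
1  Mon    45
value at position 1, column 'mins' → 80

80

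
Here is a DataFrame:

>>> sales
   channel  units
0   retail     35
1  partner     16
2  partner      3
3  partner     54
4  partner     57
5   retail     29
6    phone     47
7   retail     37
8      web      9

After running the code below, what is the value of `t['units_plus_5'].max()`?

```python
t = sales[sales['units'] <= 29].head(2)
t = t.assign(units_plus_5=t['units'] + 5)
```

21

filter rows where units <= 29:
   channel  units
1  partner     16
2  partner      3
5   retail     29
8      web      9
take first 2 rows:
   channel  units
1  partner     16
2  partner      3
add column units_plus_5 = t['units'] + 5:
   channel  units  units_plus_5
1  partner     16            21
2  partner      3             8
So max() = 21.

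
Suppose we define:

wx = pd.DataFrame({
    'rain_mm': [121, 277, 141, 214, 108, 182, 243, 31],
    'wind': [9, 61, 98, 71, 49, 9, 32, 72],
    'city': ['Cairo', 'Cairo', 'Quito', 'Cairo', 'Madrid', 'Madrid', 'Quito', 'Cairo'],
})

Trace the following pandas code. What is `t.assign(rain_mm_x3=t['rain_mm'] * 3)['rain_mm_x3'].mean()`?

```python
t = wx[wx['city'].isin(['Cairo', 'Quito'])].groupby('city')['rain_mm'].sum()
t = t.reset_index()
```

1540.5

filter rows where city in ['Cairo', 'Quito']:
   rain_mm  wind   city
0      121     9  Cairo
1      277    61  Cairo
2      141    98  Quito
3      214    71  Cairo
6      243    32  Quito
7       31    72  Cairo
group by city, sum of rain_mm:
city
Cairo    643
Quito    384
Name: rain_mm, dtype: int64
reset_index():
    city  rain_mm
0  Cairo      643
1  Quito      384
add column rain_mm_x3 = t['rain_mm'] * 3:
    city  rain_mm  rain_mm_x3
0  Cairo      643        1929
1  Quito      384        1152
Finally, mean of column 'rain_mm_x3' = 1540.5.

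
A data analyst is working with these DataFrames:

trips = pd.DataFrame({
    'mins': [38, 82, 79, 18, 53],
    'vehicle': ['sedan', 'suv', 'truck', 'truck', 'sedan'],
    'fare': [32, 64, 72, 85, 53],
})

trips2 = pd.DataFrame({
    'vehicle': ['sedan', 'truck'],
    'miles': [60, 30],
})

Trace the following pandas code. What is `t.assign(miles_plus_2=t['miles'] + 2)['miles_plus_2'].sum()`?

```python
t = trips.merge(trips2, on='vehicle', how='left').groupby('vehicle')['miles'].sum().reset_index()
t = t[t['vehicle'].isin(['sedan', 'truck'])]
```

merge on 'vehicle' (how='left') → 5 rows:
   mins vehicle  fare  miles
0    38   sedan    32   60.0
1    82     suv    64    NaN
2    79   truck    72   30.0
3    18   truck    85   30.0
4    53   sedan    53   60.0
group by vehicle, sum of miles:
vehicle
sedan    120.0
suv        0.0
truck     60.0
Name: miles, dtype: float64
reset_index():
  vehicle  miles
0   sedan  120.0
1     suv    0.0
2   truck   60.0
filter rows where vehicle in ['sedan', 'truck']:
  vehicle  miles
0   sedan  120.0
2   truck   60.0
add column miles_plus_2 = t['miles'] + 2:
  vehicle  miles  miles_plus_2
0   sedan  120.0         122.0
2   truck   60.0          62.0
Taking the sum of column 'miles_plus_2' gives 184.0.

184.0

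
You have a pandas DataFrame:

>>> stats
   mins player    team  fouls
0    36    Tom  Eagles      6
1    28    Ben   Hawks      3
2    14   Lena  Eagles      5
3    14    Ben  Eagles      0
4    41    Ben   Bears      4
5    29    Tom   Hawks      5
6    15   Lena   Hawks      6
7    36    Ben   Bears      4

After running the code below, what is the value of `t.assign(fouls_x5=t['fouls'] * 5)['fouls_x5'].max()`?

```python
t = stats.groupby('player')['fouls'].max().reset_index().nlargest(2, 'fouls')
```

group by player, max of fouls:
player
Ben     4
Lena    6
Tom     6
Name: fouls, dtype: int64
reset_index():
  player  fouls
0    Ben      4
1   Lena      6
2    Tom      6
take 2 rows with largest fouls:
  player  fouls
1   Lena      6
2    Tom      6
add column fouls_x5 = t['fouls'] * 5:
  player  fouls  fouls_x5
1   Lena      6        30
2    Tom      6        30
Hence 30.

30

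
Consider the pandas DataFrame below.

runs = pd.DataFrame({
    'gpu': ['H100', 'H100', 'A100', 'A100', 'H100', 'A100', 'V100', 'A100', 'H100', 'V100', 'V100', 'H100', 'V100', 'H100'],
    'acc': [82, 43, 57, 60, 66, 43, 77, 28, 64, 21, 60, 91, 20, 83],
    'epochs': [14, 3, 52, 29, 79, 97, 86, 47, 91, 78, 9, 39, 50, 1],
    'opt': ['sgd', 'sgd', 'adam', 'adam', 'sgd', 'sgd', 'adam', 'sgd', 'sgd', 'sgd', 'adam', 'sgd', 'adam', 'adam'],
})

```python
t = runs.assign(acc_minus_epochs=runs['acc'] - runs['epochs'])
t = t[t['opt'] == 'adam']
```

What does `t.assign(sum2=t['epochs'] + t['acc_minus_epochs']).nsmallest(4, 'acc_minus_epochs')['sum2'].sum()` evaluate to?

add column acc_minus_epochs = runs['acc'] - runs['epochs']:
     gpu  acc  epochs   opt  acc_minus_epochs
0   H100   82      14   sgd                68
1   H100   43       3   sgd                40
2   A100   57      52  adam                 5
3   A100   60      29  adam                31
4   H100   66      79   sgd               -13
5   A100   43      97   sgd               -54
6   V100   77      86  adam                -9
7   A100   28      47   sgd               -19
8   H100   64      91   sgd               -27
9   V100   21      78   sgd               -57
10  V100   60       9  adam                51
11  H100   91      39   sgd                52
12  V100   20      50  adam               -30
13  H100   83       1  adam                82
filter rows where opt == 'adam':
     gpu  acc  epochs   opt  acc_minus_epochs
2   A100   57      52  adam                 5
3   A100   60      29  adam                31
6   V100   77      86  adam                -9
10  V100   60       9  adam                51
12  V100   20      50  adam               -30
13  H100   83       1  adam                82
add column sum2 = t['epochs'] + t['acc_minus_epochs']:
     gpu  acc  epochs   opt  acc_minus_epochs  sum2
2   A100   57      52  adam                 5    57
3   A100   60      29  adam                31    60
6   V100   77      86  adam                -9    77
10  V100   60       9  adam                51    60
12  V100   20      50  adam               -30    20
13  H100   83       1  adam                82    83
take 4 rows with smallest acc_minus_epochs:
     gpu  acc  epochs   opt  acc_minus_epochs  sum2
12  V100   20      50  adam               -30    20
6   V100   77      86  adam                -9    77
2   A100   57      52  adam                 5    57
3   A100   60      29  adam                31    60

214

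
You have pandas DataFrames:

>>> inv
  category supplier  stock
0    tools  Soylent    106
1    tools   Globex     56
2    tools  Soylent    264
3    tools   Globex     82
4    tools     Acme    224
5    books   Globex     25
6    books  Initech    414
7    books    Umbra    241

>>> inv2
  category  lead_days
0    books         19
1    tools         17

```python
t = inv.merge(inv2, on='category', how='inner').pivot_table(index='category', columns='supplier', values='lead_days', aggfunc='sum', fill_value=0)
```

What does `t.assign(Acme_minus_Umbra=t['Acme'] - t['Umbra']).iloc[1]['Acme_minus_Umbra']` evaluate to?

merge on 'category' (how='inner') → 8 rows:
  category supplier  stock  lead_days
0    tools  Soylent    106         17
1    tools   Globex     56         17
2    tools  Soylent    264         17
3    tools   Globex     82         17
4    tools     Acme    224         17
5    books   Globex     25         19
6    books  Initech    414         19
7    books    Umbra    241         19
pivot: rows=category, cols=supplier, sum(lead_days):
supplier  Acme  Globex  Initech  Soylent  Umbra
category                                       
books        0      19       19        0     19
tools       17      34        0       34      0
add column Acme_minus_Umbra = t['Acme'] - t['Umbra']:
supplier  Acme  Globex  Initech  Soylent  Umbra  Acme_minus_Umbra
category                                                         
books        0      19       19        0     19               -19
tools       17      34        0       34      0                17
Hence 17.

17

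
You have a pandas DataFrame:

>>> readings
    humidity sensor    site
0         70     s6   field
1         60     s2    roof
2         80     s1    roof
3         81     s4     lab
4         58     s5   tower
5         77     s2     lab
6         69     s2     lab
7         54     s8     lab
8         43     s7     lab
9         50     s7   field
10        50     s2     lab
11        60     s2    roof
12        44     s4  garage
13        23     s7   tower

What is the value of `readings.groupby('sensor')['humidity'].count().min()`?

1

group by sensor, count of humidity:
sensor
s1    1
s2    5
s4    2
s5    1
s6    1
s7    3
s8    1
Name: humidity, dtype: int64
So min() = 1.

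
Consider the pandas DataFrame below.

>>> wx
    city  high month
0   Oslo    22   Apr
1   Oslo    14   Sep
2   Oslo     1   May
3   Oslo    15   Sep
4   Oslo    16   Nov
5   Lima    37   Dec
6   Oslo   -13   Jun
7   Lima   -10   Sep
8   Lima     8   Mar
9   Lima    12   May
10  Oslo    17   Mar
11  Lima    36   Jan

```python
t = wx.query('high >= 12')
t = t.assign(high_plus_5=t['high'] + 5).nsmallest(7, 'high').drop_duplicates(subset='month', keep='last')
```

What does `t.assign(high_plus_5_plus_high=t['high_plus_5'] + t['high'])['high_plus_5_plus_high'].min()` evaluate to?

29

filter rows where high >= 12:
    city  high month
0   Oslo    22   Apr
1   Oslo    14   Sep
3   Oslo    15   Sep
4   Oslo    16   Nov
5   Lima    37   Dec
9   Lima    12   May
10  Oslo    17   Mar
11  Lima    36   Jan
add column high_plus_5 = t['high'] + 5:
    city  high month  high_plus_5
0   Oslo    22   Apr           27
1   Oslo    14   Sep           19
3   Oslo    15   Sep           20
4   Oslo    16   Nov           21
5   Lima    37   Dec           42
9   Lima    12   May           17
10  Oslo    17   Mar           22
11  Lima    36   Jan           41
take 7 rows with smallest high:
    city  high month  high_plus_5
9   Lima    12   May           17
1   Oslo    14   Sep           19
3   Oslo    15   Sep           20
4   Oslo    16   Nov           21
10  Oslo    17   Mar           22
0   Oslo    22   Apr           27
11  Lima    36   Jan           41
drop duplicate month (keep=last):
    city  high month  high_plus_5
9   Lima    12   May           17
3   Oslo    15   Sep           20
4   Oslo    16   Nov           21
10  Oslo    17   Mar           22
0   Oslo    22   Apr           27
11  Lima    36   Jan           41
add column high_plus_5_plus_high = t['high_plus_5'] + t['high']:
    city  high month  high_plus_5  high_plus_5_plus_high
9   Lima    12   May           17                     29
3   Oslo    15   Sep           20                     35
4   Oslo    16   Nov           21                     37
10  Oslo    17   Mar           22                     39
0   Oslo    22   Apr           27                     49
11  Lima    36   Jan           41                     77
So min() = 29.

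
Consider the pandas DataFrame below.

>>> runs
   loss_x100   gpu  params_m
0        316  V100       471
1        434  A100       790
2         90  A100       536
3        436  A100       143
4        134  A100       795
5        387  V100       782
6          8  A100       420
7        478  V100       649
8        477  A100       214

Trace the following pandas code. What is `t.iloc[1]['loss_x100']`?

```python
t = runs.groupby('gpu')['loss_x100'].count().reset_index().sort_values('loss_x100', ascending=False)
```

group by gpu, count of loss_x100:
gpu
A100    6
V100    3
Name: loss_x100, dtype: int64
reset_index():
    gpu  loss_x100
0  A100          6
1  V100          3
sort by loss_x100 descending:
    gpu  loss_x100
0  A100          6
1  V100          3
Then the value at position 1, column 'loss_x100': 3

3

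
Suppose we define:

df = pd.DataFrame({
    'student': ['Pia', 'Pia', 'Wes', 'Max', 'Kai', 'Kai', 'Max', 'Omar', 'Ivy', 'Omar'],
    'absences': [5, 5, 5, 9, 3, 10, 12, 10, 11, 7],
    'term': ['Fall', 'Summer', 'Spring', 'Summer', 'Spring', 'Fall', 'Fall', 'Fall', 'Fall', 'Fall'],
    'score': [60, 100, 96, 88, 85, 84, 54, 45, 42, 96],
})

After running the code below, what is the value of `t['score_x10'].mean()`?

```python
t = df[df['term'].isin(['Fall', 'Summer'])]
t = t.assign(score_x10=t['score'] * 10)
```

711.25

filter rows where term in ['Fall', 'Summer']:
  student  absences    term  score
0     Pia         5    Fall     60
1     Pia         5  Summer    100
3     Max         9  Summer     88
5     Kai        10    Fall     84
6     Max        12    Fall     54
7    Omar        10    Fall     45
8     Ivy        11    Fall     42
9    Omar         7    Fall     96
add column score_x10 = t['score'] * 10:
  student  absences    term  score  score_x10
0     Pia         5    Fall     60        600
1     Pia         5  Summer    100       1000
3     Max         9  Summer     88        880
5     Kai        10    Fall     84        840
6     Max        12    Fall     54        540
7    Omar        10    Fall     45        450
8     Ivy        11    Fall     42        420
9    Omar         7    Fall     96        960
The mean of column 'score_x10' is 711.25.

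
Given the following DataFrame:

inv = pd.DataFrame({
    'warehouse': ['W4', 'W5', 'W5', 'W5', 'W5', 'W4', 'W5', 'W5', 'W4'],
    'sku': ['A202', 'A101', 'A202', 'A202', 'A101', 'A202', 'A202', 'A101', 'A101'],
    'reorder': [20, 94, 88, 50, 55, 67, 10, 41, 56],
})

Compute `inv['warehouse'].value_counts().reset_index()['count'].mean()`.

4.5

value_counts of warehouse:
warehouse
W5    6
W4    3
Name: count, dtype: int64
reset_index():
  warehouse  count
0        W5      6
1        W4      3
Taking the mean of column 'count' gives 4.5.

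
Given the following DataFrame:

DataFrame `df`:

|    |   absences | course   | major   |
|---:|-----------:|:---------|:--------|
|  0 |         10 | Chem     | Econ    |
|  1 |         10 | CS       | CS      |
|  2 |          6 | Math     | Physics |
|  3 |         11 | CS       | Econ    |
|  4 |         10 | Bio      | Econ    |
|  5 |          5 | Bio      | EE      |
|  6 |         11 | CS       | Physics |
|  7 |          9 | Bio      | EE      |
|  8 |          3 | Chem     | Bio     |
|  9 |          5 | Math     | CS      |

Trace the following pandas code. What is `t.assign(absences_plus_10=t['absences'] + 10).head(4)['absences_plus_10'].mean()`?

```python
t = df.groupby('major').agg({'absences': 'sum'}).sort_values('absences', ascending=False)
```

group by major, sum of absences:
         absences
major            
Bio             3
CS             15
EE             14
Econ           31
Physics        17
sort by absences descending:
         absences
major            
Econ           31
Physics        17
CS             15
EE             14
Bio             3
add column absences_plus_10 = t['absences'] + 10:
         absences  absences_plus_10
major                              
Econ           31                41
Physics        17                27
CS             15                25
EE             14                24
Bio             3                13
take first 4 rows:
         absences  absences_plus_10
major                              
Econ           31                41
Physics        17                27
CS             15                25
EE             14                24
The mean of column 'absences_plus_10' is 29.25.

29.25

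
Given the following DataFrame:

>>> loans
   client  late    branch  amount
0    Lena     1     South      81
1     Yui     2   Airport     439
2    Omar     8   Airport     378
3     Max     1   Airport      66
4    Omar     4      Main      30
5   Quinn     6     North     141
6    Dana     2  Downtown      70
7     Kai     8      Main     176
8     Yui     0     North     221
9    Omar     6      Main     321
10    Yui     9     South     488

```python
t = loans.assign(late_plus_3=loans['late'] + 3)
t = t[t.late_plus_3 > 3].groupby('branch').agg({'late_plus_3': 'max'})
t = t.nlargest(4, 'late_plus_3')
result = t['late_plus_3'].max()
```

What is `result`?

add column late_plus_3 = loans['late'] + 3:
   client  late    branch  amount  late_plus_3
0    Lena     1     South      81            4
1     Yui     2   Airport     439            5
2    Omar     8   Airport     378           11
3     Max     1   Airport      66            4
4    Omar     4      Main      30            7
5   Quinn     6     North     141            9
6    Dana     2  Downtown      70            5
7     Kai     8      Main     176           11
8     Yui     0     North     221            3
9    Omar     6      Main     321            9
10    Yui     9     South     488           12
filter rows where late_plus_3 > 3:
   client  late    branch  amount  late_plus_3
0    Lena     1     South      81            4
1     Yui     2   Airport     439            5
2    Omar     8   Airport     378           11
3     Max     1   Airport      66            4
4    Omar     4      Main      30            7
5   Quinn     6     North     141            9
6    Dana     2  Downtown      70            5
7     Kai     8      Main     176           11
9    Omar     6      Main     321            9
10    Yui     9     South     488           12
group by branch, max of late_plus_3:
          late_plus_3
branch               
Airport            11
Downtown            5
Main               11
North               9
South              12
take 4 rows with largest late_plus_3:
         late_plus_3
branch              
South             12
Airport           11
Main              11
North              9
max of column 'late_plus_3' → 12

12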